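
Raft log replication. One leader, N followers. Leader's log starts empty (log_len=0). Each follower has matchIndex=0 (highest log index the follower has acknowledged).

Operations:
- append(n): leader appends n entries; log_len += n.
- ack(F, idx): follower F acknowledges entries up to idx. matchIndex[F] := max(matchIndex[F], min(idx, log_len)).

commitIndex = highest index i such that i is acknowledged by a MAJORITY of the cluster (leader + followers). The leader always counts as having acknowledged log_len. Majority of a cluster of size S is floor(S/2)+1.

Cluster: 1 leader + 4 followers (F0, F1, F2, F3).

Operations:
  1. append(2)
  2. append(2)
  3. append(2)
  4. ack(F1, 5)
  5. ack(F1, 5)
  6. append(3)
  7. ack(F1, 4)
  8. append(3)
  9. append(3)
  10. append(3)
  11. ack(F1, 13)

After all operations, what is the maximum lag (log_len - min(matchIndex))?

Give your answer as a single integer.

Answer: 18

Derivation:
Op 1: append 2 -> log_len=2
Op 2: append 2 -> log_len=4
Op 3: append 2 -> log_len=6
Op 4: F1 acks idx 5 -> match: F0=0 F1=5 F2=0 F3=0; commitIndex=0
Op 5: F1 acks idx 5 -> match: F0=0 F1=5 F2=0 F3=0; commitIndex=0
Op 6: append 3 -> log_len=9
Op 7: F1 acks idx 4 -> match: F0=0 F1=5 F2=0 F3=0; commitIndex=0
Op 8: append 3 -> log_len=12
Op 9: append 3 -> log_len=15
Op 10: append 3 -> log_len=18
Op 11: F1 acks idx 13 -> match: F0=0 F1=13 F2=0 F3=0; commitIndex=0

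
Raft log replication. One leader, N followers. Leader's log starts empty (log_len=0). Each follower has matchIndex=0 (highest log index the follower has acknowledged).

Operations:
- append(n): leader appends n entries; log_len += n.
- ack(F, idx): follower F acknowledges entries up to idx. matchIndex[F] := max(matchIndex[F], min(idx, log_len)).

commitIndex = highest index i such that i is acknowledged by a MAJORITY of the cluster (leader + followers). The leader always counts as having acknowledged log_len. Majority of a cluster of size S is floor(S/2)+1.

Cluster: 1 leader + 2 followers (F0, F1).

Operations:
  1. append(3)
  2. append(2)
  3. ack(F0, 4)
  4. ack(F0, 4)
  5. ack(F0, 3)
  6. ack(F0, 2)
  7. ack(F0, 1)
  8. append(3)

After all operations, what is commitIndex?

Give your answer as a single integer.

Answer: 4

Derivation:
Op 1: append 3 -> log_len=3
Op 2: append 2 -> log_len=5
Op 3: F0 acks idx 4 -> match: F0=4 F1=0; commitIndex=4
Op 4: F0 acks idx 4 -> match: F0=4 F1=0; commitIndex=4
Op 5: F0 acks idx 3 -> match: F0=4 F1=0; commitIndex=4
Op 6: F0 acks idx 2 -> match: F0=4 F1=0; commitIndex=4
Op 7: F0 acks idx 1 -> match: F0=4 F1=0; commitIndex=4
Op 8: append 3 -> log_len=8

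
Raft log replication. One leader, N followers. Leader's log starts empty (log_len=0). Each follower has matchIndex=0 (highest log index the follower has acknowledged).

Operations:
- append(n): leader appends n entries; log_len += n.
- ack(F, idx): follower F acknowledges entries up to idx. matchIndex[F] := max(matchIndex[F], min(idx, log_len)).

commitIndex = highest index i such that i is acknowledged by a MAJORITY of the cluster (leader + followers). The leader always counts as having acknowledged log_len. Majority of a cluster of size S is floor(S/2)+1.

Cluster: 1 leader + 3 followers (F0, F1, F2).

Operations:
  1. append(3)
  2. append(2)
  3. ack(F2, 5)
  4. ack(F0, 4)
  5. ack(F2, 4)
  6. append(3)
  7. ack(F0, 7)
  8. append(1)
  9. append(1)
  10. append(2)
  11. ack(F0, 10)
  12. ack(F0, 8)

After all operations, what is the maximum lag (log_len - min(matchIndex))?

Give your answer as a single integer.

Op 1: append 3 -> log_len=3
Op 2: append 2 -> log_len=5
Op 3: F2 acks idx 5 -> match: F0=0 F1=0 F2=5; commitIndex=0
Op 4: F0 acks idx 4 -> match: F0=4 F1=0 F2=5; commitIndex=4
Op 5: F2 acks idx 4 -> match: F0=4 F1=0 F2=5; commitIndex=4
Op 6: append 3 -> log_len=8
Op 7: F0 acks idx 7 -> match: F0=7 F1=0 F2=5; commitIndex=5
Op 8: append 1 -> log_len=9
Op 9: append 1 -> log_len=10
Op 10: append 2 -> log_len=12
Op 11: F0 acks idx 10 -> match: F0=10 F1=0 F2=5; commitIndex=5
Op 12: F0 acks idx 8 -> match: F0=10 F1=0 F2=5; commitIndex=5

Answer: 12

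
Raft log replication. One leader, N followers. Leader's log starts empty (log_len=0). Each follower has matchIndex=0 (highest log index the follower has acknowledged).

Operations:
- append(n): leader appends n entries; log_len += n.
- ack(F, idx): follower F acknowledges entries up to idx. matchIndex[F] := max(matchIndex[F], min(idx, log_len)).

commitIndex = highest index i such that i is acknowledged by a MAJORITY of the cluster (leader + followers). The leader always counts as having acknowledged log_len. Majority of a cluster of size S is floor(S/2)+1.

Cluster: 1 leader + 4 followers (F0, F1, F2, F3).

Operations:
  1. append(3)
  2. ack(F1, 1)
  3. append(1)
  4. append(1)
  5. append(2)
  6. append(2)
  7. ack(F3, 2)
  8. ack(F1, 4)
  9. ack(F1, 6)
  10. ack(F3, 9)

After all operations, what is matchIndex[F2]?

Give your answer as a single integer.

Op 1: append 3 -> log_len=3
Op 2: F1 acks idx 1 -> match: F0=0 F1=1 F2=0 F3=0; commitIndex=0
Op 3: append 1 -> log_len=4
Op 4: append 1 -> log_len=5
Op 5: append 2 -> log_len=7
Op 6: append 2 -> log_len=9
Op 7: F3 acks idx 2 -> match: F0=0 F1=1 F2=0 F3=2; commitIndex=1
Op 8: F1 acks idx 4 -> match: F0=0 F1=4 F2=0 F3=2; commitIndex=2
Op 9: F1 acks idx 6 -> match: F0=0 F1=6 F2=0 F3=2; commitIndex=2
Op 10: F3 acks idx 9 -> match: F0=0 F1=6 F2=0 F3=9; commitIndex=6

Answer: 0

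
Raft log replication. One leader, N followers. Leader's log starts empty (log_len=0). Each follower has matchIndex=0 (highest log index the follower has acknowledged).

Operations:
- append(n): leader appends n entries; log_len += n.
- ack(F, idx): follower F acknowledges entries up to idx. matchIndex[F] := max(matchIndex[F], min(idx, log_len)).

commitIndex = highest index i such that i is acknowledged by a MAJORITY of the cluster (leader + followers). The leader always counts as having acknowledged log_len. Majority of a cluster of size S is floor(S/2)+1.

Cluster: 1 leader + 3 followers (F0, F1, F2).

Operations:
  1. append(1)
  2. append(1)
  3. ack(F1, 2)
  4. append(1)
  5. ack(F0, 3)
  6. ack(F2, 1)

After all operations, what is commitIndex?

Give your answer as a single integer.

Op 1: append 1 -> log_len=1
Op 2: append 1 -> log_len=2
Op 3: F1 acks idx 2 -> match: F0=0 F1=2 F2=0; commitIndex=0
Op 4: append 1 -> log_len=3
Op 5: F0 acks idx 3 -> match: F0=3 F1=2 F2=0; commitIndex=2
Op 6: F2 acks idx 1 -> match: F0=3 F1=2 F2=1; commitIndex=2

Answer: 2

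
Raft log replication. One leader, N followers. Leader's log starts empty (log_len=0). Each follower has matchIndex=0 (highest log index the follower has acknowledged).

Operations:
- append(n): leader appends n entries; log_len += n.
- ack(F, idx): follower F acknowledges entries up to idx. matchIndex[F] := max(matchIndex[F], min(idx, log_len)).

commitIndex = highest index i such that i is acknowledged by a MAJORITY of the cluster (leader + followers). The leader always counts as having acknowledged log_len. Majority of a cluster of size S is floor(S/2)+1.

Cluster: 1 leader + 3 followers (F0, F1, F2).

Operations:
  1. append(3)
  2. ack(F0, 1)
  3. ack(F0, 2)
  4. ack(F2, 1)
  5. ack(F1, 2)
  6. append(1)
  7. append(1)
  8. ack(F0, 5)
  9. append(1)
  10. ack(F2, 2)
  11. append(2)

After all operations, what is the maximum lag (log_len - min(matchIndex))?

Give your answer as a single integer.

Answer: 6

Derivation:
Op 1: append 3 -> log_len=3
Op 2: F0 acks idx 1 -> match: F0=1 F1=0 F2=0; commitIndex=0
Op 3: F0 acks idx 2 -> match: F0=2 F1=0 F2=0; commitIndex=0
Op 4: F2 acks idx 1 -> match: F0=2 F1=0 F2=1; commitIndex=1
Op 5: F1 acks idx 2 -> match: F0=2 F1=2 F2=1; commitIndex=2
Op 6: append 1 -> log_len=4
Op 7: append 1 -> log_len=5
Op 8: F0 acks idx 5 -> match: F0=5 F1=2 F2=1; commitIndex=2
Op 9: append 1 -> log_len=6
Op 10: F2 acks idx 2 -> match: F0=5 F1=2 F2=2; commitIndex=2
Op 11: append 2 -> log_len=8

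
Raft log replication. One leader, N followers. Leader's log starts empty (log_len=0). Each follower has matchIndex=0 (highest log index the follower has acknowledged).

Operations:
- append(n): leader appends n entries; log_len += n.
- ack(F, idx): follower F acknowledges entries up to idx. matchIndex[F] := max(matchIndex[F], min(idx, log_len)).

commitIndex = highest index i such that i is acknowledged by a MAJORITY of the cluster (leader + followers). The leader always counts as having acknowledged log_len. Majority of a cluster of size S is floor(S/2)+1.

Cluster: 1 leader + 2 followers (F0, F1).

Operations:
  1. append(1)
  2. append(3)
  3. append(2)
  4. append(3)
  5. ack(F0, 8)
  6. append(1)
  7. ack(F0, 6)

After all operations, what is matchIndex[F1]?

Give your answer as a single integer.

Op 1: append 1 -> log_len=1
Op 2: append 3 -> log_len=4
Op 3: append 2 -> log_len=6
Op 4: append 3 -> log_len=9
Op 5: F0 acks idx 8 -> match: F0=8 F1=0; commitIndex=8
Op 6: append 1 -> log_len=10
Op 7: F0 acks idx 6 -> match: F0=8 F1=0; commitIndex=8

Answer: 0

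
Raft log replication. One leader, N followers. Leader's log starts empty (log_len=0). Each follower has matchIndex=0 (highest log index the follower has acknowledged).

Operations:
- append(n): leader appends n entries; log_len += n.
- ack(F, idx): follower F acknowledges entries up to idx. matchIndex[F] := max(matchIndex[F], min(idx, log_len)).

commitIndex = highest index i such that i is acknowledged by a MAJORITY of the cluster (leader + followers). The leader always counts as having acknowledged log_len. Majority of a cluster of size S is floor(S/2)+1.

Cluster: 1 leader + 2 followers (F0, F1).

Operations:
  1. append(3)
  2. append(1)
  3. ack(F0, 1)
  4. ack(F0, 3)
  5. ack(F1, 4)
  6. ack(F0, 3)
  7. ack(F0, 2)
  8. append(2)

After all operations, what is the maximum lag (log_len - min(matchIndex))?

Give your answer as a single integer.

Op 1: append 3 -> log_len=3
Op 2: append 1 -> log_len=4
Op 3: F0 acks idx 1 -> match: F0=1 F1=0; commitIndex=1
Op 4: F0 acks idx 3 -> match: F0=3 F1=0; commitIndex=3
Op 5: F1 acks idx 4 -> match: F0=3 F1=4; commitIndex=4
Op 6: F0 acks idx 3 -> match: F0=3 F1=4; commitIndex=4
Op 7: F0 acks idx 2 -> match: F0=3 F1=4; commitIndex=4
Op 8: append 2 -> log_len=6

Answer: 3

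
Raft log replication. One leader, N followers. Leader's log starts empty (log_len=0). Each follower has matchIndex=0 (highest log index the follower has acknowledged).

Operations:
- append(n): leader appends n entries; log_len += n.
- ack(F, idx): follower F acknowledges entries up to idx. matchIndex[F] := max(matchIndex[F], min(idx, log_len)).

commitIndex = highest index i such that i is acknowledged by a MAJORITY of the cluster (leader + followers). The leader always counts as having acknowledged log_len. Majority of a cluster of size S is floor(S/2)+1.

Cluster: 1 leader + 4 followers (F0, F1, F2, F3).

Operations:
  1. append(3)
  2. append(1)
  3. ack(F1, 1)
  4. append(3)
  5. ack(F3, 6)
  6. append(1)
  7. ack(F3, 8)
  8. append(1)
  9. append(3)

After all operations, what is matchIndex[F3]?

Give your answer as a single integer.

Answer: 8

Derivation:
Op 1: append 3 -> log_len=3
Op 2: append 1 -> log_len=4
Op 3: F1 acks idx 1 -> match: F0=0 F1=1 F2=0 F3=0; commitIndex=0
Op 4: append 3 -> log_len=7
Op 5: F3 acks idx 6 -> match: F0=0 F1=1 F2=0 F3=6; commitIndex=1
Op 6: append 1 -> log_len=8
Op 7: F3 acks idx 8 -> match: F0=0 F1=1 F2=0 F3=8; commitIndex=1
Op 8: append 1 -> log_len=9
Op 9: append 3 -> log_len=12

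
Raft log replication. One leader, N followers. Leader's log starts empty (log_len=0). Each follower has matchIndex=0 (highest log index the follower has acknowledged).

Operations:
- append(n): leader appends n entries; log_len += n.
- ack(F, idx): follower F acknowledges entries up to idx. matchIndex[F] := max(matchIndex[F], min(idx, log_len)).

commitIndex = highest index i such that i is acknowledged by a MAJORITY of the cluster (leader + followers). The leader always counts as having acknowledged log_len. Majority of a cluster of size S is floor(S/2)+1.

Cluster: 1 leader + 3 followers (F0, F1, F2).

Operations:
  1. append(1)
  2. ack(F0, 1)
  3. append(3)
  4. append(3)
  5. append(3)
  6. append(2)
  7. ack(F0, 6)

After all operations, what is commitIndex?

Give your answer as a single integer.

Answer: 0

Derivation:
Op 1: append 1 -> log_len=1
Op 2: F0 acks idx 1 -> match: F0=1 F1=0 F2=0; commitIndex=0
Op 3: append 3 -> log_len=4
Op 4: append 3 -> log_len=7
Op 5: append 3 -> log_len=10
Op 6: append 2 -> log_len=12
Op 7: F0 acks idx 6 -> match: F0=6 F1=0 F2=0; commitIndex=0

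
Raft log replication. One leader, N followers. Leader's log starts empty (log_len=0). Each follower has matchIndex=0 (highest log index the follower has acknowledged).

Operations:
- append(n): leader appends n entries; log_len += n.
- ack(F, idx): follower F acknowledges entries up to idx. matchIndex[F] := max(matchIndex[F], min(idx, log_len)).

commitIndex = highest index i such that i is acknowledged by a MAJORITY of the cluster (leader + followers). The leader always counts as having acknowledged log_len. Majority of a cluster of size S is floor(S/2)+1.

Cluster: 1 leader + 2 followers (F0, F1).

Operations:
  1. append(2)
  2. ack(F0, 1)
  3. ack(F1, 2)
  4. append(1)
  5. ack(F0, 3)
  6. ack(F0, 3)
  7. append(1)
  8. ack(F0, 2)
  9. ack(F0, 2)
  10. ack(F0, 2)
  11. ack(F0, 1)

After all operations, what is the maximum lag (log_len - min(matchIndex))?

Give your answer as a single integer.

Answer: 2

Derivation:
Op 1: append 2 -> log_len=2
Op 2: F0 acks idx 1 -> match: F0=1 F1=0; commitIndex=1
Op 3: F1 acks idx 2 -> match: F0=1 F1=2; commitIndex=2
Op 4: append 1 -> log_len=3
Op 5: F0 acks idx 3 -> match: F0=3 F1=2; commitIndex=3
Op 6: F0 acks idx 3 -> match: F0=3 F1=2; commitIndex=3
Op 7: append 1 -> log_len=4
Op 8: F0 acks idx 2 -> match: F0=3 F1=2; commitIndex=3
Op 9: F0 acks idx 2 -> match: F0=3 F1=2; commitIndex=3
Op 10: F0 acks idx 2 -> match: F0=3 F1=2; commitIndex=3
Op 11: F0 acks idx 1 -> match: F0=3 F1=2; commitIndex=3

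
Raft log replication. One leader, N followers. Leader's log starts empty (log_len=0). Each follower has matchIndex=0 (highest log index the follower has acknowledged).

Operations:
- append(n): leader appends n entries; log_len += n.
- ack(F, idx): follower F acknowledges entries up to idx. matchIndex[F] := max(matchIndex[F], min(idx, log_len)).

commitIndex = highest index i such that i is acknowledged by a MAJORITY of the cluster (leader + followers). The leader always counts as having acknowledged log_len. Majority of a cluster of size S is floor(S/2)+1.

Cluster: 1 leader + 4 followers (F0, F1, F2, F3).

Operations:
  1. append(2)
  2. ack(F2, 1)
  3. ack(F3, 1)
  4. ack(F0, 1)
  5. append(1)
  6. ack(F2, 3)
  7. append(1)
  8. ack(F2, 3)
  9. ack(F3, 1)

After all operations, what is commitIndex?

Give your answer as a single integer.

Answer: 1

Derivation:
Op 1: append 2 -> log_len=2
Op 2: F2 acks idx 1 -> match: F0=0 F1=0 F2=1 F3=0; commitIndex=0
Op 3: F3 acks idx 1 -> match: F0=0 F1=0 F2=1 F3=1; commitIndex=1
Op 4: F0 acks idx 1 -> match: F0=1 F1=0 F2=1 F3=1; commitIndex=1
Op 5: append 1 -> log_len=3
Op 6: F2 acks idx 3 -> match: F0=1 F1=0 F2=3 F3=1; commitIndex=1
Op 7: append 1 -> log_len=4
Op 8: F2 acks idx 3 -> match: F0=1 F1=0 F2=3 F3=1; commitIndex=1
Op 9: F3 acks idx 1 -> match: F0=1 F1=0 F2=3 F3=1; commitIndex=1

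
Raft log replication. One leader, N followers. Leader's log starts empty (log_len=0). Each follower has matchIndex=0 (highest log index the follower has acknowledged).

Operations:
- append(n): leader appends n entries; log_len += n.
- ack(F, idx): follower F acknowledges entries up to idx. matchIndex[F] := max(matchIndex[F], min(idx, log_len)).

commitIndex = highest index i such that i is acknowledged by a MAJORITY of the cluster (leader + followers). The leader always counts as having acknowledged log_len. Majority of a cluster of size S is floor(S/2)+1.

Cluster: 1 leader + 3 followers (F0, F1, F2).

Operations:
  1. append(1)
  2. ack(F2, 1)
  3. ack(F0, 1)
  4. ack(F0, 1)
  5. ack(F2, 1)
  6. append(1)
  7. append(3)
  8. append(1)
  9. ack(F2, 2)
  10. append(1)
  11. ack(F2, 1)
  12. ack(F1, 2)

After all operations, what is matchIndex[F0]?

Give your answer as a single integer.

Answer: 1

Derivation:
Op 1: append 1 -> log_len=1
Op 2: F2 acks idx 1 -> match: F0=0 F1=0 F2=1; commitIndex=0
Op 3: F0 acks idx 1 -> match: F0=1 F1=0 F2=1; commitIndex=1
Op 4: F0 acks idx 1 -> match: F0=1 F1=0 F2=1; commitIndex=1
Op 5: F2 acks idx 1 -> match: F0=1 F1=0 F2=1; commitIndex=1
Op 6: append 1 -> log_len=2
Op 7: append 3 -> log_len=5
Op 8: append 1 -> log_len=6
Op 9: F2 acks idx 2 -> match: F0=1 F1=0 F2=2; commitIndex=1
Op 10: append 1 -> log_len=7
Op 11: F2 acks idx 1 -> match: F0=1 F1=0 F2=2; commitIndex=1
Op 12: F1 acks idx 2 -> match: F0=1 F1=2 F2=2; commitIndex=2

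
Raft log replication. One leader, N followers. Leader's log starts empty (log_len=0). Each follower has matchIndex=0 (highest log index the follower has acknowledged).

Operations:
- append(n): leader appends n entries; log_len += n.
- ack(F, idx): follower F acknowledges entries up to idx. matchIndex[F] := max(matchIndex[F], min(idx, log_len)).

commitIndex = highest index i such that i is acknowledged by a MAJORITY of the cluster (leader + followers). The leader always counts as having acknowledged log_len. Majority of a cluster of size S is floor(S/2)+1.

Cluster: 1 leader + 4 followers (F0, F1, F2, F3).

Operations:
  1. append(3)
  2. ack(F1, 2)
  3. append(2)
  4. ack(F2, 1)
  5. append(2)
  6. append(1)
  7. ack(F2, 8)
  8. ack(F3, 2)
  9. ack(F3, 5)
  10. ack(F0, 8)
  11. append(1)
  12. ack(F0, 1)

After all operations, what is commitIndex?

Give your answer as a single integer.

Answer: 8

Derivation:
Op 1: append 3 -> log_len=3
Op 2: F1 acks idx 2 -> match: F0=0 F1=2 F2=0 F3=0; commitIndex=0
Op 3: append 2 -> log_len=5
Op 4: F2 acks idx 1 -> match: F0=0 F1=2 F2=1 F3=0; commitIndex=1
Op 5: append 2 -> log_len=7
Op 6: append 1 -> log_len=8
Op 7: F2 acks idx 8 -> match: F0=0 F1=2 F2=8 F3=0; commitIndex=2
Op 8: F3 acks idx 2 -> match: F0=0 F1=2 F2=8 F3=2; commitIndex=2
Op 9: F3 acks idx 5 -> match: F0=0 F1=2 F2=8 F3=5; commitIndex=5
Op 10: F0 acks idx 8 -> match: F0=8 F1=2 F2=8 F3=5; commitIndex=8
Op 11: append 1 -> log_len=9
Op 12: F0 acks idx 1 -> match: F0=8 F1=2 F2=8 F3=5; commitIndex=8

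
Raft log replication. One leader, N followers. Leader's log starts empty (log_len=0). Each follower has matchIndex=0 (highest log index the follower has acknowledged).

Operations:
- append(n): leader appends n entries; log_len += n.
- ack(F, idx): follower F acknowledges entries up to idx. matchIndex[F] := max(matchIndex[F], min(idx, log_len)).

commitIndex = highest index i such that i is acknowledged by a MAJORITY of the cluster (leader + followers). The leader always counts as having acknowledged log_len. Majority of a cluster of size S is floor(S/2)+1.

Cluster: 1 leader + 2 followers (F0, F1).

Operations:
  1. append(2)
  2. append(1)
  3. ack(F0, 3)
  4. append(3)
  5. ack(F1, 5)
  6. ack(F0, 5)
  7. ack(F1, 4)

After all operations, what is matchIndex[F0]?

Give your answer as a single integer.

Op 1: append 2 -> log_len=2
Op 2: append 1 -> log_len=3
Op 3: F0 acks idx 3 -> match: F0=3 F1=0; commitIndex=3
Op 4: append 3 -> log_len=6
Op 5: F1 acks idx 5 -> match: F0=3 F1=5; commitIndex=5
Op 6: F0 acks idx 5 -> match: F0=5 F1=5; commitIndex=5
Op 7: F1 acks idx 4 -> match: F0=5 F1=5; commitIndex=5

Answer: 5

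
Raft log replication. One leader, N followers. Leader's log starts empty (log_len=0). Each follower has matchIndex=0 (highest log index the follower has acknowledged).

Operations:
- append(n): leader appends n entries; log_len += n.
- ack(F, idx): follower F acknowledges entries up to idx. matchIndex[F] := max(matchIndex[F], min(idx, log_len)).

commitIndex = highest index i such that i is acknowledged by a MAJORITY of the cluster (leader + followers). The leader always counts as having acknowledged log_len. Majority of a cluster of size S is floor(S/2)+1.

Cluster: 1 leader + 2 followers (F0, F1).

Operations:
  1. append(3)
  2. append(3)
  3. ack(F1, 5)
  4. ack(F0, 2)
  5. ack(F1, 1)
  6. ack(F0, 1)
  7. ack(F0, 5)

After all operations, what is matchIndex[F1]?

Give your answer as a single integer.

Op 1: append 3 -> log_len=3
Op 2: append 3 -> log_len=6
Op 3: F1 acks idx 5 -> match: F0=0 F1=5; commitIndex=5
Op 4: F0 acks idx 2 -> match: F0=2 F1=5; commitIndex=5
Op 5: F1 acks idx 1 -> match: F0=2 F1=5; commitIndex=5
Op 6: F0 acks idx 1 -> match: F0=2 F1=5; commitIndex=5
Op 7: F0 acks idx 5 -> match: F0=5 F1=5; commitIndex=5

Answer: 5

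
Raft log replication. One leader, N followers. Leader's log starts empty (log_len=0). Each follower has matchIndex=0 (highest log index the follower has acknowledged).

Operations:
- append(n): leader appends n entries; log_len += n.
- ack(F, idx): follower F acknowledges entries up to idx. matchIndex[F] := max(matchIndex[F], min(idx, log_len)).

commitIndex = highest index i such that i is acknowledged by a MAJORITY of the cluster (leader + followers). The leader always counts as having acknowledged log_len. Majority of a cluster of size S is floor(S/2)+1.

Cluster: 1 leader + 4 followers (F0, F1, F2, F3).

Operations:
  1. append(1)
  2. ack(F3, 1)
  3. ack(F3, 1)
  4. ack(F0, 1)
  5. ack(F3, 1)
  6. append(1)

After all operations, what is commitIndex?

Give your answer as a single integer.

Op 1: append 1 -> log_len=1
Op 2: F3 acks idx 1 -> match: F0=0 F1=0 F2=0 F3=1; commitIndex=0
Op 3: F3 acks idx 1 -> match: F0=0 F1=0 F2=0 F3=1; commitIndex=0
Op 4: F0 acks idx 1 -> match: F0=1 F1=0 F2=0 F3=1; commitIndex=1
Op 5: F3 acks idx 1 -> match: F0=1 F1=0 F2=0 F3=1; commitIndex=1
Op 6: append 1 -> log_len=2

Answer: 1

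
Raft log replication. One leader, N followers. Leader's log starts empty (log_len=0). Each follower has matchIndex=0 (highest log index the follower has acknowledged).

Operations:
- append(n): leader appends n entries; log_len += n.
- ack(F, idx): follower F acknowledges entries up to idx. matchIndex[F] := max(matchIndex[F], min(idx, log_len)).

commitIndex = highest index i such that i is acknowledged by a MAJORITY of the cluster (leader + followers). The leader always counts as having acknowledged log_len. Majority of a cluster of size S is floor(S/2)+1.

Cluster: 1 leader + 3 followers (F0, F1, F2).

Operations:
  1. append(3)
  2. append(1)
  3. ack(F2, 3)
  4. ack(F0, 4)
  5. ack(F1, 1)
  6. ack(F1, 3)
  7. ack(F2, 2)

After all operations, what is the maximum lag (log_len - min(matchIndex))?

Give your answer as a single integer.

Op 1: append 3 -> log_len=3
Op 2: append 1 -> log_len=4
Op 3: F2 acks idx 3 -> match: F0=0 F1=0 F2=3; commitIndex=0
Op 4: F0 acks idx 4 -> match: F0=4 F1=0 F2=3; commitIndex=3
Op 5: F1 acks idx 1 -> match: F0=4 F1=1 F2=3; commitIndex=3
Op 6: F1 acks idx 3 -> match: F0=4 F1=3 F2=3; commitIndex=3
Op 7: F2 acks idx 2 -> match: F0=4 F1=3 F2=3; commitIndex=3

Answer: 1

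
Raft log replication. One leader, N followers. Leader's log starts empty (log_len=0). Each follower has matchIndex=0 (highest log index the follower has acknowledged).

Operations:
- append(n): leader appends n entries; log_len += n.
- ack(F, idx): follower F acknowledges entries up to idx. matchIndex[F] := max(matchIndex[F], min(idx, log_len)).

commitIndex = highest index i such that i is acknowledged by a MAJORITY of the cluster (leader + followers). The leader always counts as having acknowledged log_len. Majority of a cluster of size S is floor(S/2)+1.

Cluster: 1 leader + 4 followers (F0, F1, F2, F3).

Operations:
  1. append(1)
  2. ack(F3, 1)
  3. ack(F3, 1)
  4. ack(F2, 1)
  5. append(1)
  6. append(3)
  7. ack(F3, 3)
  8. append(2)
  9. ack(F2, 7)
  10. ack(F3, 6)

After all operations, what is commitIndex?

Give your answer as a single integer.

Op 1: append 1 -> log_len=1
Op 2: F3 acks idx 1 -> match: F0=0 F1=0 F2=0 F3=1; commitIndex=0
Op 3: F3 acks idx 1 -> match: F0=0 F1=0 F2=0 F3=1; commitIndex=0
Op 4: F2 acks idx 1 -> match: F0=0 F1=0 F2=1 F3=1; commitIndex=1
Op 5: append 1 -> log_len=2
Op 6: append 3 -> log_len=5
Op 7: F3 acks idx 3 -> match: F0=0 F1=0 F2=1 F3=3; commitIndex=1
Op 8: append 2 -> log_len=7
Op 9: F2 acks idx 7 -> match: F0=0 F1=0 F2=7 F3=3; commitIndex=3
Op 10: F3 acks idx 6 -> match: F0=0 F1=0 F2=7 F3=6; commitIndex=6

Answer: 6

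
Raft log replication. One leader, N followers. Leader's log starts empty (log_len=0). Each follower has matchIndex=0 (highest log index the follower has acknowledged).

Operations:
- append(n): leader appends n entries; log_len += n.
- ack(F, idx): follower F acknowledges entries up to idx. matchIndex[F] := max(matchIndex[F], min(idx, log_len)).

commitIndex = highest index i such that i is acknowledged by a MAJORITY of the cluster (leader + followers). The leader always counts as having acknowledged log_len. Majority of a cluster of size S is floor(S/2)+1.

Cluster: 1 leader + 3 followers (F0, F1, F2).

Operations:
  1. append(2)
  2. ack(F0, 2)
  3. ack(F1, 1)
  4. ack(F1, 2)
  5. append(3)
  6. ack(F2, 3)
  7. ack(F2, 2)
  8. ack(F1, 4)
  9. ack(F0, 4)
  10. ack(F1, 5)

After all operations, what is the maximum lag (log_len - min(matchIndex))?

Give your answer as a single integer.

Answer: 2

Derivation:
Op 1: append 2 -> log_len=2
Op 2: F0 acks idx 2 -> match: F0=2 F1=0 F2=0; commitIndex=0
Op 3: F1 acks idx 1 -> match: F0=2 F1=1 F2=0; commitIndex=1
Op 4: F1 acks idx 2 -> match: F0=2 F1=2 F2=0; commitIndex=2
Op 5: append 3 -> log_len=5
Op 6: F2 acks idx 3 -> match: F0=2 F1=2 F2=3; commitIndex=2
Op 7: F2 acks idx 2 -> match: F0=2 F1=2 F2=3; commitIndex=2
Op 8: F1 acks idx 4 -> match: F0=2 F1=4 F2=3; commitIndex=3
Op 9: F0 acks idx 4 -> match: F0=4 F1=4 F2=3; commitIndex=4
Op 10: F1 acks idx 5 -> match: F0=4 F1=5 F2=3; commitIndex=4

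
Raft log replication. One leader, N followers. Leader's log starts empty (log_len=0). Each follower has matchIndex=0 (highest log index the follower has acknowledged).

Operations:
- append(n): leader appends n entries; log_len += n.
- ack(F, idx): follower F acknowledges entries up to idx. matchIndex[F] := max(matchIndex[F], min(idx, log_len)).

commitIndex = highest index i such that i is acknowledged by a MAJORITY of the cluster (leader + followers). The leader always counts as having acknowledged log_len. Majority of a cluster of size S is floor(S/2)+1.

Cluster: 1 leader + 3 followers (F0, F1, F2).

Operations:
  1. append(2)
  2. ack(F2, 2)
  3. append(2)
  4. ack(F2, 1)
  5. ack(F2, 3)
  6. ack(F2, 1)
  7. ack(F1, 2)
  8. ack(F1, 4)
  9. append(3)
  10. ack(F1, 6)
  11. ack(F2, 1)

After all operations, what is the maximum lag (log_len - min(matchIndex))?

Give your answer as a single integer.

Op 1: append 2 -> log_len=2
Op 2: F2 acks idx 2 -> match: F0=0 F1=0 F2=2; commitIndex=0
Op 3: append 2 -> log_len=4
Op 4: F2 acks idx 1 -> match: F0=0 F1=0 F2=2; commitIndex=0
Op 5: F2 acks idx 3 -> match: F0=0 F1=0 F2=3; commitIndex=0
Op 6: F2 acks idx 1 -> match: F0=0 F1=0 F2=3; commitIndex=0
Op 7: F1 acks idx 2 -> match: F0=0 F1=2 F2=3; commitIndex=2
Op 8: F1 acks idx 4 -> match: F0=0 F1=4 F2=3; commitIndex=3
Op 9: append 3 -> log_len=7
Op 10: F1 acks idx 6 -> match: F0=0 F1=6 F2=3; commitIndex=3
Op 11: F2 acks idx 1 -> match: F0=0 F1=6 F2=3; commitIndex=3

Answer: 7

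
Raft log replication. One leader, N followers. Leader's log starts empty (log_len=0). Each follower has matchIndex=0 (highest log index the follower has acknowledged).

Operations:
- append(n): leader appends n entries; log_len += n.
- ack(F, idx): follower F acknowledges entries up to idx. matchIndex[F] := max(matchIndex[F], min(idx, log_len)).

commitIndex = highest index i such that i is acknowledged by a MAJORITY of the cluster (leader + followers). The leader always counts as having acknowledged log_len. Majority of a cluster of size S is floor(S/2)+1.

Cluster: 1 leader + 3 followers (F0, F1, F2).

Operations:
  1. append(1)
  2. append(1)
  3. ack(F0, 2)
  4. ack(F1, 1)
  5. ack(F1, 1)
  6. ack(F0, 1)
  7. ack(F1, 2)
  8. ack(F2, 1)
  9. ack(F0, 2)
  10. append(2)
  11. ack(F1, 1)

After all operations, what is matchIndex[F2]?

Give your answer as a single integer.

Op 1: append 1 -> log_len=1
Op 2: append 1 -> log_len=2
Op 3: F0 acks idx 2 -> match: F0=2 F1=0 F2=0; commitIndex=0
Op 4: F1 acks idx 1 -> match: F0=2 F1=1 F2=0; commitIndex=1
Op 5: F1 acks idx 1 -> match: F0=2 F1=1 F2=0; commitIndex=1
Op 6: F0 acks idx 1 -> match: F0=2 F1=1 F2=0; commitIndex=1
Op 7: F1 acks idx 2 -> match: F0=2 F1=2 F2=0; commitIndex=2
Op 8: F2 acks idx 1 -> match: F0=2 F1=2 F2=1; commitIndex=2
Op 9: F0 acks idx 2 -> match: F0=2 F1=2 F2=1; commitIndex=2
Op 10: append 2 -> log_len=4
Op 11: F1 acks idx 1 -> match: F0=2 F1=2 F2=1; commitIndex=2

Answer: 1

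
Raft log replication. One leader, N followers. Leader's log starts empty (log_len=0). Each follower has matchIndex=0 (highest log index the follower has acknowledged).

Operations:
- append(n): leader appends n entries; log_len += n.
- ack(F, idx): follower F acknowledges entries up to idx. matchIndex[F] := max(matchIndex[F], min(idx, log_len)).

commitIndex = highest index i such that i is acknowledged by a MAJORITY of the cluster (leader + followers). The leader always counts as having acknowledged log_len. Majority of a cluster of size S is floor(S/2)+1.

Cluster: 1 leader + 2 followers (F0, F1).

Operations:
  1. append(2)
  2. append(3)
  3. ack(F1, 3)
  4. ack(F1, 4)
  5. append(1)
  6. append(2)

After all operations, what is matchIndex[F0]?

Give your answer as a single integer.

Answer: 0

Derivation:
Op 1: append 2 -> log_len=2
Op 2: append 3 -> log_len=5
Op 3: F1 acks idx 3 -> match: F0=0 F1=3; commitIndex=3
Op 4: F1 acks idx 4 -> match: F0=0 F1=4; commitIndex=4
Op 5: append 1 -> log_len=6
Op 6: append 2 -> log_len=8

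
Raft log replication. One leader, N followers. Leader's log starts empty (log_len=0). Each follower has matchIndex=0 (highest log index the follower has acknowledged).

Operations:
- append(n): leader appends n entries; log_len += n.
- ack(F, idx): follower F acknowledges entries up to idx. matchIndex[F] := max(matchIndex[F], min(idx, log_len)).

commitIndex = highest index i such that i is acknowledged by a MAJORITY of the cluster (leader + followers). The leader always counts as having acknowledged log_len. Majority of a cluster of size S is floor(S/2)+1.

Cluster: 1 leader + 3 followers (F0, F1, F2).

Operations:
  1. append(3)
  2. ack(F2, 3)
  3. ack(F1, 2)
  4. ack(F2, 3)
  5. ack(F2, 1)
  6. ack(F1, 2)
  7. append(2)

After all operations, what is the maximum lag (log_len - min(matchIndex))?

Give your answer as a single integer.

Op 1: append 3 -> log_len=3
Op 2: F2 acks idx 3 -> match: F0=0 F1=0 F2=3; commitIndex=0
Op 3: F1 acks idx 2 -> match: F0=0 F1=2 F2=3; commitIndex=2
Op 4: F2 acks idx 3 -> match: F0=0 F1=2 F2=3; commitIndex=2
Op 5: F2 acks idx 1 -> match: F0=0 F1=2 F2=3; commitIndex=2
Op 6: F1 acks idx 2 -> match: F0=0 F1=2 F2=3; commitIndex=2
Op 7: append 2 -> log_len=5

Answer: 5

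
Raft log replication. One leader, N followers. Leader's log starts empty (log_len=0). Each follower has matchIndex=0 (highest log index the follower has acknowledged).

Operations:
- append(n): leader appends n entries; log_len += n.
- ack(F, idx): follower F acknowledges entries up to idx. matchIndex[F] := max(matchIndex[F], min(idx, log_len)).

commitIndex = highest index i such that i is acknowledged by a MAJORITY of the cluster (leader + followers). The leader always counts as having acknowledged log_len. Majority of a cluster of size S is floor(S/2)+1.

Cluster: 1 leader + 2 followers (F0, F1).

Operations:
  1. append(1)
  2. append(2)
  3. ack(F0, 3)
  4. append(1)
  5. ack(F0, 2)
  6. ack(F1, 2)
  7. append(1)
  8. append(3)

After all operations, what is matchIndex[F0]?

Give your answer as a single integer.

Answer: 3

Derivation:
Op 1: append 1 -> log_len=1
Op 2: append 2 -> log_len=3
Op 3: F0 acks idx 3 -> match: F0=3 F1=0; commitIndex=3
Op 4: append 1 -> log_len=4
Op 5: F0 acks idx 2 -> match: F0=3 F1=0; commitIndex=3
Op 6: F1 acks idx 2 -> match: F0=3 F1=2; commitIndex=3
Op 7: append 1 -> log_len=5
Op 8: append 3 -> log_len=8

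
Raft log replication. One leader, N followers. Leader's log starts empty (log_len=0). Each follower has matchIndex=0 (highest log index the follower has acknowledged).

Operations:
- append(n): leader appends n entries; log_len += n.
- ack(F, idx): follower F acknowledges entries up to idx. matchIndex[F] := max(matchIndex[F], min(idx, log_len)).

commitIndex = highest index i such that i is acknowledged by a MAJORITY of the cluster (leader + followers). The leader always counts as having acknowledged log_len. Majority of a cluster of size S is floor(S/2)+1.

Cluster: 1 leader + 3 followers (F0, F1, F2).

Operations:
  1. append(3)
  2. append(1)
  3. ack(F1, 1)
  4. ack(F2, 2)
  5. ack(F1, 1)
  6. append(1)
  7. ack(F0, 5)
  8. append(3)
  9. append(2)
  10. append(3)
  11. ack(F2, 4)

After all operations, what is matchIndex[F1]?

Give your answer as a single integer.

Op 1: append 3 -> log_len=3
Op 2: append 1 -> log_len=4
Op 3: F1 acks idx 1 -> match: F0=0 F1=1 F2=0; commitIndex=0
Op 4: F2 acks idx 2 -> match: F0=0 F1=1 F2=2; commitIndex=1
Op 5: F1 acks idx 1 -> match: F0=0 F1=1 F2=2; commitIndex=1
Op 6: append 1 -> log_len=5
Op 7: F0 acks idx 5 -> match: F0=5 F1=1 F2=2; commitIndex=2
Op 8: append 3 -> log_len=8
Op 9: append 2 -> log_len=10
Op 10: append 3 -> log_len=13
Op 11: F2 acks idx 4 -> match: F0=5 F1=1 F2=4; commitIndex=4

Answer: 1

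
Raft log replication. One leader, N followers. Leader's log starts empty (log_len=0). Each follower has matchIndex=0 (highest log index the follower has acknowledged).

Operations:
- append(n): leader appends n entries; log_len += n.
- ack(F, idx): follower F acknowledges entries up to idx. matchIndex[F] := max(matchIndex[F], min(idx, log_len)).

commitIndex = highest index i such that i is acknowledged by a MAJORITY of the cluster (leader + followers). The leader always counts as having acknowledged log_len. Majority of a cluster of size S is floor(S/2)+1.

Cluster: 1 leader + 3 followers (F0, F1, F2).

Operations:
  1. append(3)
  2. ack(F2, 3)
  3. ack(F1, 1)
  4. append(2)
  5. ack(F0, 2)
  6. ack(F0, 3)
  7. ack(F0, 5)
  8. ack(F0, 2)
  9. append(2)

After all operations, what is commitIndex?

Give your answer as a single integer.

Op 1: append 3 -> log_len=3
Op 2: F2 acks idx 3 -> match: F0=0 F1=0 F2=3; commitIndex=0
Op 3: F1 acks idx 1 -> match: F0=0 F1=1 F2=3; commitIndex=1
Op 4: append 2 -> log_len=5
Op 5: F0 acks idx 2 -> match: F0=2 F1=1 F2=3; commitIndex=2
Op 6: F0 acks idx 3 -> match: F0=3 F1=1 F2=3; commitIndex=3
Op 7: F0 acks idx 5 -> match: F0=5 F1=1 F2=3; commitIndex=3
Op 8: F0 acks idx 2 -> match: F0=5 F1=1 F2=3; commitIndex=3
Op 9: append 2 -> log_len=7

Answer: 3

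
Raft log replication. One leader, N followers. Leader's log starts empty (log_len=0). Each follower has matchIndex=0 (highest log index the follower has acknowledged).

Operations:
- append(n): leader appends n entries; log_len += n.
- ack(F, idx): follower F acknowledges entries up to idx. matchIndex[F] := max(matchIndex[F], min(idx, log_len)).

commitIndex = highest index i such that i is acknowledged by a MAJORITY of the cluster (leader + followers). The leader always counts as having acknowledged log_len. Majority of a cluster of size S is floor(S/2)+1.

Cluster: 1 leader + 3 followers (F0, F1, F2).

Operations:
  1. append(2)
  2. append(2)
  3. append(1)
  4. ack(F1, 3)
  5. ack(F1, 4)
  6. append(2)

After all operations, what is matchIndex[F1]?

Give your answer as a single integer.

Answer: 4

Derivation:
Op 1: append 2 -> log_len=2
Op 2: append 2 -> log_len=4
Op 3: append 1 -> log_len=5
Op 4: F1 acks idx 3 -> match: F0=0 F1=3 F2=0; commitIndex=0
Op 5: F1 acks idx 4 -> match: F0=0 F1=4 F2=0; commitIndex=0
Op 6: append 2 -> log_len=7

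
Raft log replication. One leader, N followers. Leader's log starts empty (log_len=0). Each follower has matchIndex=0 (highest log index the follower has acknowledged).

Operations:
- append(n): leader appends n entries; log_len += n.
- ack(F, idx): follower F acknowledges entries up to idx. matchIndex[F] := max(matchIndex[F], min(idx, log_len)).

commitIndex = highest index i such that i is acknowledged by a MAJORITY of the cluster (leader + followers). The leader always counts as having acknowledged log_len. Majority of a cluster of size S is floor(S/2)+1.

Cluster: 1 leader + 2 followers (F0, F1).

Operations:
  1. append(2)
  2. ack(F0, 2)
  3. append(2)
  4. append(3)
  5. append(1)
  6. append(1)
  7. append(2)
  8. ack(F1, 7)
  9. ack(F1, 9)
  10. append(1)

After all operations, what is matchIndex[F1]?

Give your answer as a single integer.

Op 1: append 2 -> log_len=2
Op 2: F0 acks idx 2 -> match: F0=2 F1=0; commitIndex=2
Op 3: append 2 -> log_len=4
Op 4: append 3 -> log_len=7
Op 5: append 1 -> log_len=8
Op 6: append 1 -> log_len=9
Op 7: append 2 -> log_len=11
Op 8: F1 acks idx 7 -> match: F0=2 F1=7; commitIndex=7
Op 9: F1 acks idx 9 -> match: F0=2 F1=9; commitIndex=9
Op 10: append 1 -> log_len=12

Answer: 9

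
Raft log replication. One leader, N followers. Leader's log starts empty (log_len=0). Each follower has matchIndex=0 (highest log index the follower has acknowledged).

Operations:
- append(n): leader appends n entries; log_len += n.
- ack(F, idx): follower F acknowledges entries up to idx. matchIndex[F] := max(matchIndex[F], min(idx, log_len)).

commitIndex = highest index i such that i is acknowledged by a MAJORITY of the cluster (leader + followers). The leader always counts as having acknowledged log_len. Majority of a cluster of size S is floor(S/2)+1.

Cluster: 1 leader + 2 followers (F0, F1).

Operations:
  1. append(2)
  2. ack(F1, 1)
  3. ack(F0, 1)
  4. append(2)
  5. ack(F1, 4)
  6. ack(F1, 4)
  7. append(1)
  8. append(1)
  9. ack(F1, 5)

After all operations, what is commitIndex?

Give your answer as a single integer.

Op 1: append 2 -> log_len=2
Op 2: F1 acks idx 1 -> match: F0=0 F1=1; commitIndex=1
Op 3: F0 acks idx 1 -> match: F0=1 F1=1; commitIndex=1
Op 4: append 2 -> log_len=4
Op 5: F1 acks idx 4 -> match: F0=1 F1=4; commitIndex=4
Op 6: F1 acks idx 4 -> match: F0=1 F1=4; commitIndex=4
Op 7: append 1 -> log_len=5
Op 8: append 1 -> log_len=6
Op 9: F1 acks idx 5 -> match: F0=1 F1=5; commitIndex=5

Answer: 5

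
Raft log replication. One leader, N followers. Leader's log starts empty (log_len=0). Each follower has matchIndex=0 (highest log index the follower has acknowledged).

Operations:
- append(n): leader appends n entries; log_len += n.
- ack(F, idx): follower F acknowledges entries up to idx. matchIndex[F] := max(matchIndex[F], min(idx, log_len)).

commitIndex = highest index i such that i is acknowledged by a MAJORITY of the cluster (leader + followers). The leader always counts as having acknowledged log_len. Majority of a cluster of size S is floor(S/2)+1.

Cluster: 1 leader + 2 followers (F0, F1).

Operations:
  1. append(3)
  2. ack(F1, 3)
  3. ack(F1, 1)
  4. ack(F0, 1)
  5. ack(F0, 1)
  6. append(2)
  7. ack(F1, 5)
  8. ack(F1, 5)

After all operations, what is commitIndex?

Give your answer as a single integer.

Op 1: append 3 -> log_len=3
Op 2: F1 acks idx 3 -> match: F0=0 F1=3; commitIndex=3
Op 3: F1 acks idx 1 -> match: F0=0 F1=3; commitIndex=3
Op 4: F0 acks idx 1 -> match: F0=1 F1=3; commitIndex=3
Op 5: F0 acks idx 1 -> match: F0=1 F1=3; commitIndex=3
Op 6: append 2 -> log_len=5
Op 7: F1 acks idx 5 -> match: F0=1 F1=5; commitIndex=5
Op 8: F1 acks idx 5 -> match: F0=1 F1=5; commitIndex=5

Answer: 5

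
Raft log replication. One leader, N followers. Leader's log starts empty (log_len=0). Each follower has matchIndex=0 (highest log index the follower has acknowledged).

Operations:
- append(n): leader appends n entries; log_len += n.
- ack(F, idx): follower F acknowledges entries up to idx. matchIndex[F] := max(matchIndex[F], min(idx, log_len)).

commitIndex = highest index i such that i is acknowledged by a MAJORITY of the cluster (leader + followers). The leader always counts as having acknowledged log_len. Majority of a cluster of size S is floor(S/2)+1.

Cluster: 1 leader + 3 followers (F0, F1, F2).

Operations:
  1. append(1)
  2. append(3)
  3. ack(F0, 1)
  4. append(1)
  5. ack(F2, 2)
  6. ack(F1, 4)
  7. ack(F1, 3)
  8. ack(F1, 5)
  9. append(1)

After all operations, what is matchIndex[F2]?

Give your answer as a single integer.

Answer: 2

Derivation:
Op 1: append 1 -> log_len=1
Op 2: append 3 -> log_len=4
Op 3: F0 acks idx 1 -> match: F0=1 F1=0 F2=0; commitIndex=0
Op 4: append 1 -> log_len=5
Op 5: F2 acks idx 2 -> match: F0=1 F1=0 F2=2; commitIndex=1
Op 6: F1 acks idx 4 -> match: F0=1 F1=4 F2=2; commitIndex=2
Op 7: F1 acks idx 3 -> match: F0=1 F1=4 F2=2; commitIndex=2
Op 8: F1 acks idx 5 -> match: F0=1 F1=5 F2=2; commitIndex=2
Op 9: append 1 -> log_len=6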